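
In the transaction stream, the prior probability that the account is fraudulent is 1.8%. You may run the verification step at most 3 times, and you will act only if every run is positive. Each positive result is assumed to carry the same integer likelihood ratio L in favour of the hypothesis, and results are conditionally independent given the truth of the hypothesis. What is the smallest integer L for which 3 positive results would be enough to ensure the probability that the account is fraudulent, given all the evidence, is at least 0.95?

11

Prior odds = 0.018/0.982 = 9/491.
Target odds = 0.95/0.05 = 19.
Need L³ ≥ 19 ÷ (9/491) = 9329/9.
10³ = 1000 < 9329/9 ≤ 1331 = 11³, so L = 11.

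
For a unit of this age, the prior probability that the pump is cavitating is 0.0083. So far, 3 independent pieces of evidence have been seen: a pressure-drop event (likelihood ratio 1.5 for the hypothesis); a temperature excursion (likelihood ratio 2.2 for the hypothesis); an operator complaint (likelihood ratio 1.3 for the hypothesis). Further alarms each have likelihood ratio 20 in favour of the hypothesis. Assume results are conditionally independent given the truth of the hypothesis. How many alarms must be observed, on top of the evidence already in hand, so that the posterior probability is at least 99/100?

Prior odds = 0.0083/0.9917 = 83/9917.
Combined Bayes factor of the evidence already in hand = 1.5 × 2.2 × 1.3 = 4.29.
Odds after that evidence = (83/9917) × 4.29 = 35607/991700.
Target odds = 0.99/0.01 = 99.
Need 20ⁿ ≥ 99 ÷ (35607/991700) = 2975100/1079.
20² = 400 falls short of 2975100/1079 but 20³ = 8000 reaches it, so n = 3.

3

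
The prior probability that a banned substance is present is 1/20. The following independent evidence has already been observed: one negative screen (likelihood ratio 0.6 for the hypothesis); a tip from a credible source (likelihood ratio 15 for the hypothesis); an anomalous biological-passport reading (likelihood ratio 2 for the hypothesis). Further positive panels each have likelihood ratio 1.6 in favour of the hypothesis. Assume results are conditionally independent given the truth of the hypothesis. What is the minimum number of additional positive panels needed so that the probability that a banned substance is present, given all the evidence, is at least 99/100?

10

Prior odds = 0.05/0.95 = 1/19.
Combined Bayes factor of the evidence already in hand = 0.6 × 15 × 2 = 18.
Odds after that evidence = (1/19) × 18 = 18/19.
Target odds = 0.99/0.01 = 99.
Need 1.6ⁿ ≥ 99 ÷ (18/19) = 104.5.
1.6⁹ = 134217728/1953125 falls short of 104.5 but 1.6¹⁰ ≈109.951 reaches it, so n = 10.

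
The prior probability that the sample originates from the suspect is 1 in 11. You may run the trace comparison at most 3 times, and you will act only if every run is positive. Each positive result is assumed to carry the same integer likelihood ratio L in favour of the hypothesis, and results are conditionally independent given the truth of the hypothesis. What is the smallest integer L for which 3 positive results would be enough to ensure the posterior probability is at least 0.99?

Prior odds = (1/11)/(10/11) = 0.1.
Target odds = 0.99/0.01 = 99.
Need L³ ≥ 99 ÷ 0.1 = 990.
9³ = 729 < 990 ≤ 1000 = 10³, so L = 10.

10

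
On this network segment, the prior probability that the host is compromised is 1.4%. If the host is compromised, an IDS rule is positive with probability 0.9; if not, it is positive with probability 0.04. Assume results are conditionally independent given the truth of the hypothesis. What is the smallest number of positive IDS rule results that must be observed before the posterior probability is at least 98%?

Prior odds: 0.014 ÷ 0.986 = 7/493.
Likelihood ratio of a positive = 0.9/0.04 = 22.5.
Target posterior odds = 0.98/0.02 = 49.
Require 22.5ⁿ ≥ 49 ÷ (7/493) = 3451.
22.5² = 506.25 falls short of 3451 but 22.5³ = 11390.625 reaches it, so n = 3.

3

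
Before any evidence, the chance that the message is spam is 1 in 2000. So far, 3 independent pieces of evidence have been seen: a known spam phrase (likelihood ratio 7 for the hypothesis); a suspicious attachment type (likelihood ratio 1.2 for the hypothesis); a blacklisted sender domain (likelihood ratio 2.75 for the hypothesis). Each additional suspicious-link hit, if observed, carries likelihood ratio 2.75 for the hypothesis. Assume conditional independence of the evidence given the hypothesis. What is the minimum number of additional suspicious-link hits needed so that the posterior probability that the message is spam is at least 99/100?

Prior odds = 0.0005/0.9995 = 1/1999.
Combined Bayes factor of the evidence already in hand = 7 × 1.2 × 2.75 = 23.1.
Odds after that evidence = (1/1999) × 23.1 = 231/19990.
Target odds = 0.99/0.01 = 99.
Need 2.75ⁿ ≥ 99 ÷ (231/19990) = 59970/7.
2.75⁸ = 214358881/65536 falls short of 59970/7 but 2.75⁹ ≈8994.86 reaches it, so n = 9.

9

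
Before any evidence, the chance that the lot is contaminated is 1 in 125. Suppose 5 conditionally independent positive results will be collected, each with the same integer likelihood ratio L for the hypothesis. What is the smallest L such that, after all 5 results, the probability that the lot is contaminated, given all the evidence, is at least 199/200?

Prior odds = 0.008/0.992 = 1/124.
Target odds = 0.995/0.005 = 199.
Need L⁵ ≥ 199 ÷ (1/124) = 24676.
7⁵ = 16807 < 24676 ≤ 32768 = 8⁵, so L = 8.

8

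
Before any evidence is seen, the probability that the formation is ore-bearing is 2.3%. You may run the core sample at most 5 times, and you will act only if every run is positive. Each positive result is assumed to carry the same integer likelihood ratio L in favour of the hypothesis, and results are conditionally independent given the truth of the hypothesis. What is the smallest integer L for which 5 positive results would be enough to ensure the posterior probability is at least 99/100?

6

Prior odds = 0.023/0.977 = 23/977.
Target odds = 0.99/0.01 = 99.
Need L⁵ ≥ 99 ÷ (23/977) = 96723/23.
5⁵ = 3125 < 96723/23 ≤ 7776 = 6⁵, so L = 6.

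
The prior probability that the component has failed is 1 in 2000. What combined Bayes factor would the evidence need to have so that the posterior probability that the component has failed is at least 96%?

47976

Prior odds = 0.0005/0.9995 = 1/1999.
Target odds = 0.96/0.04 = 24.
Required Bayes factor = 24 ÷ (1/1999) = 47976.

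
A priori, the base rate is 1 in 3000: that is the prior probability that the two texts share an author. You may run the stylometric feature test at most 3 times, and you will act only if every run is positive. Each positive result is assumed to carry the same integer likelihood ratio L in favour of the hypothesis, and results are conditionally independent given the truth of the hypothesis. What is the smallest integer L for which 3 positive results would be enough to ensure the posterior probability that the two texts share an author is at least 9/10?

30

Prior odds = (1/3000)/(2999/3000) = 1/2999.
Target odds = 0.9/0.1 = 9.
Need L³ ≥ 9 ÷ (1/2999) = 26991.
29³ = 24389 < 26991 ≤ 27000 = 30³, so L = 30.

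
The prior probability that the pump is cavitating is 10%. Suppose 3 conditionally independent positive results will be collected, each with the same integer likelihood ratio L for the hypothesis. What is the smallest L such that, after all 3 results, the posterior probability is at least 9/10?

Prior odds = 0.1/0.9 = 1/9.
Target odds = 0.9/0.1 = 9.
Need L³ ≥ 9 ÷ (1/9) = 81.
4³ = 64 < 81 ≤ 125 = 5³, so L = 5.

5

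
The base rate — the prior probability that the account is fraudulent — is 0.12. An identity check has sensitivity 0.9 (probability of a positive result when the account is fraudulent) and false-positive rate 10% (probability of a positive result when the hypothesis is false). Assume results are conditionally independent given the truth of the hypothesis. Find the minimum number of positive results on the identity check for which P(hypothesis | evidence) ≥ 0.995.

Prior odds: 0.12 ÷ 0.88 = 3/22.
Likelihood ratio of a positive result = 0.9/0.1 = 9.
Target odds: 0.995 ÷ 0.005 = 199.
Need (3/22) × 9ⁿ ≥ 199, i.e. 9ⁿ ≥ 4378/3.
9³ = 729 falls short of 4378/3 but 9⁴ = 6561 reaches it, so n = 4.

4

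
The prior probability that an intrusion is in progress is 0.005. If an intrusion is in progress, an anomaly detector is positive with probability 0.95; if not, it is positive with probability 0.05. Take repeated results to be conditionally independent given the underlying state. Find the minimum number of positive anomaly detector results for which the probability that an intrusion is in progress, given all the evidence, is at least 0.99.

Prior odds = 0.005/0.995 = 1/199.
Likelihood ratio of a positive = 0.95/0.05 = 19.
Target odds: 0.99 ÷ 0.01 = 99.
Need (1/199) × 19ⁿ ≥ 99, i.e. 19ⁿ ≥ 19701.
19³ = 6859 falls short of 19701 but 19⁴ = 130321 reaches it, so n = 4.

4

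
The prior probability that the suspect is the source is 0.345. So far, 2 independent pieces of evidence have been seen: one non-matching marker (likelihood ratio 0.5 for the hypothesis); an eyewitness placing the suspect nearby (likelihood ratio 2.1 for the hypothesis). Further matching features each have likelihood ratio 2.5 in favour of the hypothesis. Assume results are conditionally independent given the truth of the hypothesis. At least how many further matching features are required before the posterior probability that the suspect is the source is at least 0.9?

4

Prior odds = 0.345/0.655 = 69/131.
Combined Bayes factor of the evidence already in hand = 0.5 × 2.1 = 1.05.
Odds after that evidence = (69/131) × 1.05 = 1449/2620.
Target odds = 0.9/0.1 = 9.
Need 2.5ⁿ ≥ 9 ÷ (1449/2620) = 2620/161.
2.5³ = 15.625 falls short of 2620/161 but 2.5⁴ = 39.0625 reaches it, so n = 4.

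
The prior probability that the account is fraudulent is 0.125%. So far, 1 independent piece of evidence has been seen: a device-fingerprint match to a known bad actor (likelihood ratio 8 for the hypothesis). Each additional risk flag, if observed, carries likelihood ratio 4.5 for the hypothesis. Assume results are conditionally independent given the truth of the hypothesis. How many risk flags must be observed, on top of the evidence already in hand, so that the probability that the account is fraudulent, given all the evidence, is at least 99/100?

Prior odds = 0.00125/0.99875 = 1/799.
Bayes factor of the evidence already in hand = 8.
Odds after that evidence = (1/799) × 8 = 8/799.
Target odds = 0.99/0.01 = 99.
Need 4.5ⁿ ≥ 99 ÷ (8/799) = 9887.625.
4.5⁶ = 8303.765625 falls short of 9887.625 but 4.5⁷ = 4782969/128 reaches it, so n = 7.

7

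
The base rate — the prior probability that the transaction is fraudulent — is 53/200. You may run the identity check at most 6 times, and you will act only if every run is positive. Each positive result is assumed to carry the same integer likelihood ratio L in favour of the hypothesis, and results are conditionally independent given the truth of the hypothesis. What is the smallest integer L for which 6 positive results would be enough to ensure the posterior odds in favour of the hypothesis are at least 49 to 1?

3

Prior odds = 0.265/0.735 = 53/147.
Target odds = 49.
Need L⁶ ≥ 49 ÷ (53/147) = 7203/53.
2⁶ = 64 < 7203/53 ≤ 729 = 3⁶, so L = 3.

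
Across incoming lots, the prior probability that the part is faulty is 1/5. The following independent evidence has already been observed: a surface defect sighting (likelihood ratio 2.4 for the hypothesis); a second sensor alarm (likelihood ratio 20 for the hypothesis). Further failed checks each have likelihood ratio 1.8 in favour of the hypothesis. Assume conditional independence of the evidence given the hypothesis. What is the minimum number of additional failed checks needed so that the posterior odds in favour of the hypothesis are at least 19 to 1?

Prior odds = 0.2/0.8 = 0.25.
Combined Bayes factor of the evidence already in hand = 2.4 × 20 = 48.
Odds after that evidence = 0.25 × 48 = 12.
Target odds = 19.
Need 1.8ⁿ ≥ 19 ÷ 12 = 19/12.
1.8¹ = 1.8, which meets the required 19/12; so n = 1.

1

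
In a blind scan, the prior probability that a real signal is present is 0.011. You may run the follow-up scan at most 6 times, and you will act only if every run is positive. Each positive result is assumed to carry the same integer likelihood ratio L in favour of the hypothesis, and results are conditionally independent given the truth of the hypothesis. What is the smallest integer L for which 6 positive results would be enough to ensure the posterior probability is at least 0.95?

4

Prior odds = 0.011/0.989 = 11/989.
Target odds = 0.95/0.05 = 19.
Need L⁶ ≥ 19 ÷ (11/989) = 18791/11.
3⁶ = 729 < 18791/11 ≤ 4096 = 4⁶, so L = 4.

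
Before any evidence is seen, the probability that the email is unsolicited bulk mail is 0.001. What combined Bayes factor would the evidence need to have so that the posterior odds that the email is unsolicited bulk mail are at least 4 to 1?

Prior odds = 0.001/0.999 = 1/999.
Target odds = 4.
Required Bayes factor = 4 ÷ (1/999) = 3996.

3996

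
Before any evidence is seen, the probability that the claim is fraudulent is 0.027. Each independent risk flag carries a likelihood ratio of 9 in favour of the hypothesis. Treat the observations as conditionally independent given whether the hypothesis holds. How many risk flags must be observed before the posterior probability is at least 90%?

Prior odds: 0.027 ÷ 0.973 = 27/973.
Likelihood ratio per risk flag = 9.
Target odds: 0.9 ÷ 0.1 = 9.
Require 9ⁿ ≥ 9 ÷ (27/973) = 973/3.
9² = 81 falls short of 973/3 but 9³ = 729 reaches it, so n = 3.

3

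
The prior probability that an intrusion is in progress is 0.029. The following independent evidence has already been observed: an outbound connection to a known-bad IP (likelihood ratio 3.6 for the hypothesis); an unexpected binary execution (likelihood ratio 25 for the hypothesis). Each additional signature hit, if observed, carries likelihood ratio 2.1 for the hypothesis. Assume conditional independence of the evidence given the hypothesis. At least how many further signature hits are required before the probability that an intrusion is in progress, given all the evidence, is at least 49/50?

4

Prior odds = 0.029/0.971 = 29/971.
Combined Bayes factor of the evidence already in hand = 3.6 × 25 = 90.
Odds after that evidence = (29/971) × 90 = 2610/971.
Target odds = 0.98/0.02 = 49.
Need 2.1ⁿ ≥ 49 ÷ (2610/971) = 47579/2610.
2.1³ = 9.261 falls short of 47579/2610 but 2.1⁴ = 19.4481 reaches it, so n = 4.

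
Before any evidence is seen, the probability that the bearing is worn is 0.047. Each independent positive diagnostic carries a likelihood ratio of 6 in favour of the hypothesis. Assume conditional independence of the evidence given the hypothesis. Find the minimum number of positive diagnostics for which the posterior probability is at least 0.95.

Prior odds: 0.047 ÷ 0.953 = 47/953.
Likelihood ratio per positive diagnostic = 6.
Target posterior odds = 0.95/0.05 = 19.
Require 6ⁿ ≥ 19 ÷ (47/953) = 18107/47.
6³ = 216 falls short of 18107/47 but 6⁴ = 1296 reaches it, so n = 4.

4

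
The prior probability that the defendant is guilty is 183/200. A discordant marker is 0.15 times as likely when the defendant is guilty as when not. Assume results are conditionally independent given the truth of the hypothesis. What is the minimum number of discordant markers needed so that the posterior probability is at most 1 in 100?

4

Prior odds = 0.915/0.085 = 183/17.
Likelihood ratio per discordant marker = 0.15.
Target odds: 0.01 ÷ 0.99 = 1/99.
Need (183/17) × 0.15ⁿ ≤ 1/99, i.e. 0.15ⁿ ≤ 17/18117.
0.15³ = 0.003375 is still above 17/18117 but 0.15⁴ = 81/160000 is at or below it, so n = 4.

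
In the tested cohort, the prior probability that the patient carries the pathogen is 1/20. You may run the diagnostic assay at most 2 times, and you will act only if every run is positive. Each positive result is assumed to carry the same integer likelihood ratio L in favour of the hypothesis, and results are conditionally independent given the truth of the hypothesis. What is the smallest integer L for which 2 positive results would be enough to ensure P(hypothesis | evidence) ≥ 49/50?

Prior odds = 0.05/0.95 = 1/19.
Target odds = 0.98/0.02 = 49.
Need L² ≥ 49 ÷ (1/19) = 931.
30² = 900 < 931 ≤ 961 = 31², so L = 31.

31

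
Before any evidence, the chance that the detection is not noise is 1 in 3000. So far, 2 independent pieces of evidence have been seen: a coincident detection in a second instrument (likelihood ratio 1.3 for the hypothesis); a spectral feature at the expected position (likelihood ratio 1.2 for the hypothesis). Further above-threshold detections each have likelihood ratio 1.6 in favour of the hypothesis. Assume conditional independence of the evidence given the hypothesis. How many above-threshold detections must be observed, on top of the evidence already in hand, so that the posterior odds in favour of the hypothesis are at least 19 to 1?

23

Prior odds = (1/3000)/(2999/3000) = 1/2999.
Combined Bayes factor of the evidence already in hand = 1.3 × 1.2 = 1.56.
Odds after that evidence = (1/2999) × 1.56 = 39/74975.
Target odds = 19.
Need 1.6ⁿ ≥ 19 ÷ (39/74975) = 1424525/39.
1.6²² ≈30948.5 falls short of 1424525/39 but 1.6²³ ≈49517.6 reaches it, so n = 23.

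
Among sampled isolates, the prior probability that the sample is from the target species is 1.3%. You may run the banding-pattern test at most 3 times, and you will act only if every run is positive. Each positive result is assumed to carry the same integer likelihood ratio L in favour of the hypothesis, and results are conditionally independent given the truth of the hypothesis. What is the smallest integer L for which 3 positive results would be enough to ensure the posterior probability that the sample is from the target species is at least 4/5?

7

Prior odds = 0.013/0.987 = 13/987.
Target odds = 0.8/0.2 = 4.
Need L³ ≥ 4 ÷ (13/987) = 3948/13.
6³ = 216 < 3948/13 ≤ 343 = 7³, so L = 7.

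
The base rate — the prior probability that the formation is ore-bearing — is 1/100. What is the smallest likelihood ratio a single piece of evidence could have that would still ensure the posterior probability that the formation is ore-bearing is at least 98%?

4851

Prior odds = 0.01/0.99 = 1/99.
Target odds = 0.98/0.02 = 49.
Required Bayes factor = 49 ÷ (1/99) = 4851.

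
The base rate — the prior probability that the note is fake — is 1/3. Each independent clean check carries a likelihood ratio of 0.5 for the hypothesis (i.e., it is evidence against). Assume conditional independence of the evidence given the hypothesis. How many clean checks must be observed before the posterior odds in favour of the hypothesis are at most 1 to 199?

Prior odds = (1/3)/(2/3) = 0.5.
Likelihood ratio per clean check = 0.5.
Target odds = 1/199.
Require 0.5ⁿ ≤ 1/199 ÷ 0.5 = 2/199.
0.5⁶ = 0.015625 is still above 2/199 but 0.5⁷ = 0.0078125 is at or below it, so n = 7.

7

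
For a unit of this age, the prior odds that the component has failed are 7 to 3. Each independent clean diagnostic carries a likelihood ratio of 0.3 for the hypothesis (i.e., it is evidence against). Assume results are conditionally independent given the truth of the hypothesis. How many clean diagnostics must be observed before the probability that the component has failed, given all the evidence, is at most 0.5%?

6

Prior odds = 7/3.
Likelihood ratio per clean diagnostic = 0.3.
Target odds: 0.005 ÷ 0.995 = 1/199.
Need (7/3) × 0.3ⁿ ≤ 1/199, i.e. 0.3ⁿ ≤ 3/1393.
0.3⁵ = 243/100000 is still above 3/1393 but 0.3⁶ = 729/1000000 is at or below it, so n = 6.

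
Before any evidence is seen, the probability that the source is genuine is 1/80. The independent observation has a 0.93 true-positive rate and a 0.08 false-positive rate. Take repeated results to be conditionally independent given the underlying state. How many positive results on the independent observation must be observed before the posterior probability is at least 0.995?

Prior odds = 0.0125/0.9875 = 1/79.
Likelihood ratio of a positive result = 0.93/0.08 = 11.625.
Target posterior odds = 0.995/0.005 = 199.
Require 11.625ⁿ ≥ 199 ÷ (1/79) = 15721.
11.625³ = 804357/512 falls short of 15721 but 11.625⁴ = 74805201/4096 reaches it, so n = 4.

4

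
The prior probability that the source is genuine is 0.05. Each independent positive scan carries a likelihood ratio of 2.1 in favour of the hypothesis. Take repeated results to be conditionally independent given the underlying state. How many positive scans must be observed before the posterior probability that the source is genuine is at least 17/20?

7

Prior odds: 0.05 ÷ 0.95 = 1/19.
Likelihood ratio per positive scan = 2.1.
Target posterior odds = 0.85/0.15 = 17/3.
Need (1/19) × 2.1ⁿ ≥ 17/3, i.e. 2.1ⁿ ≥ 323/3.
2.1⁶ = 85766121/1000000 falls short of 323/3 but 2.1⁷ ≈180.109 reaches it, so n = 7.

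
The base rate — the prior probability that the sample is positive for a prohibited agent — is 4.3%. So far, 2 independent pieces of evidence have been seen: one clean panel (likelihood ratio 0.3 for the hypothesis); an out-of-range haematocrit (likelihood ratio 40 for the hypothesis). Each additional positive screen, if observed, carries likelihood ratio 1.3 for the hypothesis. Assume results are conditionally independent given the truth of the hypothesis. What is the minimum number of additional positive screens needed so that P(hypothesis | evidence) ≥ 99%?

Prior odds = 0.043/0.957 = 43/957.
Combined Bayes factor of the evidence already in hand = 0.3 × 40 = 12.
Odds after that evidence = (43/957) × 12 = 172/319.
Target odds = 0.99/0.01 = 99.
Need 1.3ⁿ ≥ 99 ÷ (172/319) = 31581/172.
1.3¹⁹ ≈146.192 falls short of 31581/172 but 1.3²⁰ ≈190.05 reaches it, so n = 20.

20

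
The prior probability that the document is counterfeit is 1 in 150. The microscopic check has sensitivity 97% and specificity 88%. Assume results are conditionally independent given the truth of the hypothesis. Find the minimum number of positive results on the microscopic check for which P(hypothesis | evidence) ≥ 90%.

4

Prior odds: (1/150) ÷ (149/150) = 1/149.
False-positive rate = 1 − 0.88 = 0.12; likelihood ratio of a positive = 0.97/0.12 = 97/12.
Target odds: 0.9 ÷ 0.1 = 9.
Require (97/12)ⁿ ≥ 9 ÷ (1/149) = 1341.
(97/12)³ = 912673/1728 falls short of 1341 but (97/12)⁴ = 88529281/20736 reaches it, so n = 4.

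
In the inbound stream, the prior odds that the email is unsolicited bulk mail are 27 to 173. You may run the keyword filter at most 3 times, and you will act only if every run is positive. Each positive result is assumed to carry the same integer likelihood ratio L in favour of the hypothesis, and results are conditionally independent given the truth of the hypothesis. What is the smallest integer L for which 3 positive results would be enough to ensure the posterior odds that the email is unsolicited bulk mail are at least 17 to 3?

4

Prior odds = 27/173.
Target odds = 17/3.
Need L³ ≥ 17/3 ÷ (27/173) = 2941/81.
3³ = 27 < 2941/81 ≤ 64 = 4³, so L = 4.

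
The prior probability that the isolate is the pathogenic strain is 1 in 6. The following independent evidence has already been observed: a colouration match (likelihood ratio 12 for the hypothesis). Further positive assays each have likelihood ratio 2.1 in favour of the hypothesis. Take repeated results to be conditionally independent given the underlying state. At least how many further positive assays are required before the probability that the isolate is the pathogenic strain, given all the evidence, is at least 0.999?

Prior odds = (1/6)/(5/6) = 0.2.
Bayes factor of the evidence already in hand = 12.
Odds after that evidence = 0.2 × 12 = 2.4.
Target odds = 0.999/0.001 = 999.
Need 2.1ⁿ ≥ 999 ÷ 2.4 = 416.25.
2.1⁸ ≈378.229 falls short of 416.25 but 2.1⁹ ≈794.28 reaches it, so n = 9.

9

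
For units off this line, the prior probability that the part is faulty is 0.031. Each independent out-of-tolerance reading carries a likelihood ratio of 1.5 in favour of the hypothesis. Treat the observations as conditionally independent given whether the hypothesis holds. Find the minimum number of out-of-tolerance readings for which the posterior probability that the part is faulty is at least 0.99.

20

Prior odds = 0.031/0.969 = 31/969.
Likelihood ratio per out-of-tolerance reading = 1.5.
Target posterior odds = 0.99/0.01 = 99.
Require 1.5ⁿ ≥ 99 ÷ (31/969) = 95931/31.
1.5¹⁹ ≈2216.84 falls short of 95931/31 but 1.5²⁰ ≈3325.26 reaches it, so n = 20.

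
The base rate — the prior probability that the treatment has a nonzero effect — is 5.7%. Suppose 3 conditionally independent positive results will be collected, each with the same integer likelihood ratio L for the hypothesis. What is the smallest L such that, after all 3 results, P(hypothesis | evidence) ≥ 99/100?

12

Prior odds = 0.057/0.943 = 57/943.
Target odds = 0.99/0.01 = 99.
Need L³ ≥ 99 ÷ (57/943) = 31119/19.
11³ = 1331 < 31119/19 ≤ 1728 = 12³, so L = 12.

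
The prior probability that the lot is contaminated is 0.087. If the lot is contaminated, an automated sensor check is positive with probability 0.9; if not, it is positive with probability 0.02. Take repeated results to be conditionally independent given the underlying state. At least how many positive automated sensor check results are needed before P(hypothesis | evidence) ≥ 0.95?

Prior odds = 0.087/0.913 = 87/913.
Likelihood ratio of a positive = 0.9/0.02 = 45.
Target posterior odds = 0.95/0.05 = 19.
Need (87/913) × 45ⁿ ≥ 19, i.e. 45ⁿ ≥ 17347/87.
45¹ = 45 falls short of 17347/87 but 45² = 2025 reaches it, so n = 2.

2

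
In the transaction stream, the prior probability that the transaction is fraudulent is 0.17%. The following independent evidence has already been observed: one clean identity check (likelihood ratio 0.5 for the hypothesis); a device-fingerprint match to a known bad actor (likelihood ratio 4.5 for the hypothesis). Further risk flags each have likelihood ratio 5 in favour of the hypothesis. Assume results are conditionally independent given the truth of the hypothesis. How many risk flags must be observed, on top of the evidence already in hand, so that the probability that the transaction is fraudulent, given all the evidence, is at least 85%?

5

Prior odds = 0.0017/0.9983 = 17/9983.
Combined Bayes factor of the evidence already in hand = 0.5 × 4.5 = 2.25.
Odds after that evidence = (17/9983) × 2.25 = 153/39932.
Target odds = 0.85/0.15 = 17/3.
Need 5ⁿ ≥ 17/3 ÷ (153/39932) = 39932/27.
5⁴ = 625 falls short of 39932/27 but 5⁵ = 3125 reaches it, so n = 5.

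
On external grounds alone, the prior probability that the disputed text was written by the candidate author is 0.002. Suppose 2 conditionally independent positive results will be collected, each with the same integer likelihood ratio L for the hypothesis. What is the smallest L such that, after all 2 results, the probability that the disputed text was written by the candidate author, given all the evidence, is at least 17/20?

54

Prior odds = 0.002/0.998 = 1/499.
Target odds = 0.85/0.15 = 17/3.
Need L² ≥ 17/3 ÷ (1/499) = 8483/3.
53² = 2809 < 8483/3 ≤ 2916 = 54², so L = 54.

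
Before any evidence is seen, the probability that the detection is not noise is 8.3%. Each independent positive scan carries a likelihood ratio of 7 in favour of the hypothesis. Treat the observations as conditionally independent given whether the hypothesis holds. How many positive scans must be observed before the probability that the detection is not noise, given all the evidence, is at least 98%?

4

Prior odds: 0.083 ÷ 0.917 = 83/917.
Likelihood ratio per positive scan = 7.
Target odds: 0.98 ÷ 0.02 = 49.
Require 7ⁿ ≥ 49 ÷ (83/917) = 44933/83.
7³ = 343 falls short of 44933/83 but 7⁴ = 2401 reaches it, so n = 4.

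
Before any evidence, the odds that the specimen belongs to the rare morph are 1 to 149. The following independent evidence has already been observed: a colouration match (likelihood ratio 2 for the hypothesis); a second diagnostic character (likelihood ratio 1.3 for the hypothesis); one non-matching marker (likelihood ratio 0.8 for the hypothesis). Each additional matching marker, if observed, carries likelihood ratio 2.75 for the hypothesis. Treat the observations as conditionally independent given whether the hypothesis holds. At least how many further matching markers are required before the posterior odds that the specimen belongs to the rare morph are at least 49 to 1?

9

Prior odds = 1/149.
Combined Bayes factor of the evidence already in hand = 2 × 1.3 × 0.8 = 2.08.
Odds after that evidence = (1/149) × 2.08 = 52/3725.
Target odds = 49.
Need 2.75ⁿ ≥ 49 ÷ (52/3725) = 182525/52.
2.75⁸ = 214358881/65536 falls short of 182525/52 but 2.75⁹ ≈8994.86 reaches it, so n = 9.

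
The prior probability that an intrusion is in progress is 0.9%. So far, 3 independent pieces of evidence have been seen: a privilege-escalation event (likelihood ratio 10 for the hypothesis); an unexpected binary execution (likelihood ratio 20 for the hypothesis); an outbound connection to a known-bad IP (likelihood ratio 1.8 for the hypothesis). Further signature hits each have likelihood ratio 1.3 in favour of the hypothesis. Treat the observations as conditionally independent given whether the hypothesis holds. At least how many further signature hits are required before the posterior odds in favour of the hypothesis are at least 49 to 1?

Prior odds = 0.009/0.991 = 9/991.
Combined Bayes factor of the evidence already in hand = 10 × 20 × 1.8 = 360.
Odds after that evidence = (9/991) × 360 = 3240/991.
Target odds = 49.
Need 1.3ⁿ ≥ 49 ÷ (3240/991) = 48559/3240.
1.3¹⁰ ≈13.7858 falls short of 48559/3240 but 1.3¹¹ ≈17.9216 reaches it, so n = 11.

11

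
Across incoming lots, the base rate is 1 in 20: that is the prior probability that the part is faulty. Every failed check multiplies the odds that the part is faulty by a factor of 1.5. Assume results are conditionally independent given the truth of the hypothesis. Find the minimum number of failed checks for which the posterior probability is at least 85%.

12

Prior odds = 0.05/0.95 = 1/19.
Likelihood ratio per failed check = 1.5.
Target odds: 0.85 ÷ 0.15 = 17/3.
Need (1/19) × 1.5ⁿ ≥ 17/3, i.e. 1.5ⁿ ≥ 323/3.
1.5¹¹ = 177147/2048 falls short of 323/3 but 1.5¹² = 531441/4096 reaches it, so n = 12.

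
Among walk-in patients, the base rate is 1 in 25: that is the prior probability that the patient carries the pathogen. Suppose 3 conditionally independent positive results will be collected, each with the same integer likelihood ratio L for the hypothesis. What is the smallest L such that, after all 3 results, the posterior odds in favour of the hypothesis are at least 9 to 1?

Prior odds = 0.04/0.96 = 1/24.
Target odds = 9.
Need L³ ≥ 9 ÷ (1/24) = 216.
5³ = 125 < 216 ≤ 216 = 6³, so L = 6.

6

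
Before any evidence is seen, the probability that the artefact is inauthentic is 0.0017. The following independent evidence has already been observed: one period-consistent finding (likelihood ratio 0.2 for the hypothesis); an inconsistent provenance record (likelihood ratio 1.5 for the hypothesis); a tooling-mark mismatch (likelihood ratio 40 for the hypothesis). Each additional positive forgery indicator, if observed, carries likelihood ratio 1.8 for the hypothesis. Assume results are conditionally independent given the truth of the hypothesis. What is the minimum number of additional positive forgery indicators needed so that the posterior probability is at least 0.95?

Prior odds = 0.0017/0.9983 = 17/9983.
Combined Bayes factor of the evidence already in hand = 0.2 × 1.5 × 40 = 12.
Odds after that evidence = (17/9983) × 12 = 204/9983.
Target odds = 0.95/0.05 = 19.
Need 1.8ⁿ ≥ 19 ÷ (204/9983) = 189677/204.
1.8¹¹ ≈642.684 falls short of 189677/204 but 1.8¹² ≈1156.83 reaches it, so n = 12.

12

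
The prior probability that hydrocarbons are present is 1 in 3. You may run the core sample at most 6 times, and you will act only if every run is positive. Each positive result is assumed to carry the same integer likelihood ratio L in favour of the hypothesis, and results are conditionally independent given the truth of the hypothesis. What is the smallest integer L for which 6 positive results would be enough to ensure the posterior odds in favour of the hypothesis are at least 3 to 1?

Prior odds = (1/3)/(2/3) = 0.5.
Target odds = 3.
Need L⁶ ≥ 3 ÷ 0.5 = 6.
1⁶ = 1 < 6 ≤ 64 = 2⁶, so L = 2.

2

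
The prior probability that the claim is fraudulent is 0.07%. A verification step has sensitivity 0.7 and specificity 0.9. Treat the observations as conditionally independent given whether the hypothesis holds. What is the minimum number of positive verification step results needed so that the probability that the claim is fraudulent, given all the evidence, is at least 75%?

5

Prior odds = 0.0007/0.9993 = 7/9993.
False-positive rate = 1 − 0.9 = 0.1; likelihood ratio of a positive = 0.7/0.1 = 7.
Target posterior odds = 0.75/0.25 = 3.
Need (7/9993) × 7ⁿ ≥ 3, i.e. 7ⁿ ≥ 29979/7.
7⁴ = 2401 falls short of 29979/7 but 7⁵ = 16807 reaches it, so n = 5.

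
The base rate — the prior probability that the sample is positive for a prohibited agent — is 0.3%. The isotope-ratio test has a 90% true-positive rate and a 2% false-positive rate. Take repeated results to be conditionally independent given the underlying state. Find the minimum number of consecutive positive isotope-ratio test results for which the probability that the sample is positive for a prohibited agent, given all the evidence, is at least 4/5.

Prior odds = 0.003/0.997 = 3/997.
Likelihood ratio of a positive result = 0.9/0.02 = 45.
Target posterior odds = 0.8/0.2 = 4.
Need (3/997) × 45ⁿ ≥ 4, i.e. 45ⁿ ≥ 3988/3.
45¹ = 45 falls short of 3988/3 but 45² = 2025 reaches it, so n = 2.

2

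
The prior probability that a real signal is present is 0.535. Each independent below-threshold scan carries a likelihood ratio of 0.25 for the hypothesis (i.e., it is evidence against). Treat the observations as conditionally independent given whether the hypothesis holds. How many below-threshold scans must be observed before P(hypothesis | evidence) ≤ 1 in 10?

Prior odds: 0.535 ÷ 0.465 = 107/93.
Likelihood ratio per below-threshold scan = 0.25.
Target odds: 0.1 ÷ 0.9 = 1/9.
Need (107/93) × 0.25ⁿ ≤ 1/9, i.e. 0.25ⁿ ≤ 31/321.
0.25¹ = 0.25 is still above 31/321 but 0.25² = 0.0625 is at or below it, so n = 2.

2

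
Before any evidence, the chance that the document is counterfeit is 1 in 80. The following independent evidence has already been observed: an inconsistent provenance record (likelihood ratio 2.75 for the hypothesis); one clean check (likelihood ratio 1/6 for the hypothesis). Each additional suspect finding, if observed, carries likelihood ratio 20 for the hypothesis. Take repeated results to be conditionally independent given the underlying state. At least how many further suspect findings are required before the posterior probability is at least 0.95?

3

Prior odds = 0.0125/0.9875 = 1/79.
Combined Bayes factor of the evidence already in hand = 2.75 × (1/6) = 11/24.
Odds after that evidence = (1/79) × 11/24 = 11/1896.
Target odds = 0.95/0.05 = 19.
Need 20ⁿ ≥ 19 ÷ (11/1896) = 36024/11.
20² = 400 falls short of 36024/11 but 20³ = 8000 reaches it, so n = 3.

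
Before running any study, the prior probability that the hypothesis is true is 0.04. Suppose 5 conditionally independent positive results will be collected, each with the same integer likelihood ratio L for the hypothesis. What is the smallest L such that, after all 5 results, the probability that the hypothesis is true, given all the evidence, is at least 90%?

3

Prior odds = 0.04/0.96 = 1/24.
Target odds = 0.9/0.1 = 9.
Need L⁵ ≥ 9 ÷ (1/24) = 216.
2⁵ = 32 < 216 ≤ 243 = 3⁵, so L = 3.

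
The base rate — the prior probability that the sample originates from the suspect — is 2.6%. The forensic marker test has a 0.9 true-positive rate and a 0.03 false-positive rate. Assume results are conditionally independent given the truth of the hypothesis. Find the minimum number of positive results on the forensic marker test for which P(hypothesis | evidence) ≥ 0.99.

Prior odds = 0.026/0.974 = 13/487.
Likelihood ratio of a positive result = 0.9/0.03 = 30.
Target posterior odds = 0.99/0.01 = 99.
Require 30ⁿ ≥ 99 ÷ (13/487) = 48213/13.
30² = 900 falls short of 48213/13 but 30³ = 27000 reaches it, so n = 3.

3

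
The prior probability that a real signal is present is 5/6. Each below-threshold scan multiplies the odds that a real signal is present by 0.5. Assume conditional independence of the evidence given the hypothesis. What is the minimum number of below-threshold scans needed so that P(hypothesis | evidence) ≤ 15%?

Prior odds = (5/6)/(1/6) = 5.
Likelihood ratio per below-threshold scan = 0.5.
Target posterior odds = 0.15/0.85 = 3/17.
Require 0.5ⁿ ≤ 3/17 ÷ 5 = 3/85.
0.5⁴ = 0.0625 is still above 3/85 but 0.5⁵ = 0.03125 is at or below it, so n = 5.

5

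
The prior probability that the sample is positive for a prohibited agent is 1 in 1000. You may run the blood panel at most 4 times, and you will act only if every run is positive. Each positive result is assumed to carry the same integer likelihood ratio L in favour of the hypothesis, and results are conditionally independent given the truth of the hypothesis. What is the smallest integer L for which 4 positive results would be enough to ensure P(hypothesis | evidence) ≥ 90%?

10

Prior odds = 0.001/0.999 = 1/999.
Target odds = 0.9/0.1 = 9.
Need L⁴ ≥ 9 ÷ (1/999) = 8991.
9⁴ = 6561 < 8991 ≤ 10000 = 10⁴, so L = 10.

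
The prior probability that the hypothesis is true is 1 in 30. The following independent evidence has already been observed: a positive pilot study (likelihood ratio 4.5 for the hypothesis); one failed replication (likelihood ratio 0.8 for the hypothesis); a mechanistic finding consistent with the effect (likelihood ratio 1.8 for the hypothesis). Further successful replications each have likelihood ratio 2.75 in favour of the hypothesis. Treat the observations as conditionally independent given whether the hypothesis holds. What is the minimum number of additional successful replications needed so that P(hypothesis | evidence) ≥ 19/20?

Prior odds = (1/30)/(29/30) = 1/29.
Combined Bayes factor of the evidence already in hand = 4.5 × 0.8 × 1.8 = 6.48.
Odds after that evidence = (1/29) × 6.48 = 162/725.
Target odds = 0.95/0.05 = 19.
Need 2.75ⁿ ≥ 19 ÷ (162/725) = 13775/162.
2.75⁴ = 57.19140625 falls short of 13775/162 but 2.75⁵ = 161051/1024 reaches it, so n = 5.

5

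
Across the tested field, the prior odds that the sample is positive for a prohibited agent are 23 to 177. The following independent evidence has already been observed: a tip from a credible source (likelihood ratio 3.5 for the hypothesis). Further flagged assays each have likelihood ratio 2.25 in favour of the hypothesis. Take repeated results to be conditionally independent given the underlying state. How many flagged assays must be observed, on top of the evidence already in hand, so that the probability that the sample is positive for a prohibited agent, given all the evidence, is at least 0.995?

8

Prior odds = 23/177.
Bayes factor of the evidence already in hand = 3.5.
Odds after that evidence = (23/177) × 3.5 = 161/354.
Target odds = 0.995/0.005 = 199.
Need 2.25ⁿ ≥ 199 ÷ (161/354) = 70446/161.
2.25⁷ = 4782969/16384 falls short of 70446/161 but 2.25⁸ = 43046721/65536 reaches it, so n = 8.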